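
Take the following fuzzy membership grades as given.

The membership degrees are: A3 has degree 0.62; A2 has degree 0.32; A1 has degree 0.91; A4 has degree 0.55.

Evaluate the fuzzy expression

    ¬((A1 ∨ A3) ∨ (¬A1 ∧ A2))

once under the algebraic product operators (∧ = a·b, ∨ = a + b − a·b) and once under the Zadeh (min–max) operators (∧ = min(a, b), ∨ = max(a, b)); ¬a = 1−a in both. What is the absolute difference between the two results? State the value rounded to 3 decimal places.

0.057

Under algebraic product:
  A1 ∨ A3 = a + b − a·b on (0.9100, 0.6200) = 0.9658
  ¬A1 = 1 − 0.9100 = 0.0900
  ¬A1 ∧ A2 = a·b on (0.0900, 0.3200) = 0.0288
  (A1 ∨ A3) ∨ (¬A1 ∧ A2) = a + b − a·b on (0.9658, 0.0288) = 0.9668
  ¬((A1 ∨ A3) ∨ (¬A1 ∧ A2)) = 1 − 0.9668 = 0.0332
  → value = 0.0332
Under Zadeh (min–max):
  A1 ∨ A3 = max(a, b) on (0.91, 0.62) = 0.91
  ¬A1 = 1 − 0.91 = 0.09
  ¬A1 ∧ A2 = min(a, b) on (0.09, 0.32) = 0.09
  (A1 ∨ A3) ∨ (¬A1 ∧ A2) = max(a, b) on (0.91, 0.09) = 0.91
  ¬((A1 ∨ A3) ∨ (¬A1 ∧ A2)) = 1 − 0.91 = 0.09
  → value = 0.0900
|0.0332 − 0.0900| = 0.057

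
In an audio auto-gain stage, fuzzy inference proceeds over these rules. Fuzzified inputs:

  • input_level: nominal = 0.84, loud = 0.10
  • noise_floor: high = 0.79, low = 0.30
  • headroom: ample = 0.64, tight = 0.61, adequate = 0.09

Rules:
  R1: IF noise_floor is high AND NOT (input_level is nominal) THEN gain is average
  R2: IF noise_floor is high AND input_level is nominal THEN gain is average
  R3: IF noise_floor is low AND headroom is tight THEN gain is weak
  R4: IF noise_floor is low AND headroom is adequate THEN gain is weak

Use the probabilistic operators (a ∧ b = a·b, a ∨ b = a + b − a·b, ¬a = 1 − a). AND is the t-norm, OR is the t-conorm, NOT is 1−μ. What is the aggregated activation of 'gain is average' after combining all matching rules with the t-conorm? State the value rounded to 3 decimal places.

R1: high=0.79, ¬nominal=1−0.84=0.16; AND[a·b] → w = 0.1264
R2: high=0.79, nominal=0.84; AND[a·b] → w = 0.6636
R3: low=0.30, tight=0.61; AND[a·b] → w = 0.1830
R4: low=0.30, adequate=0.09; AND[a·b] → w = 0.0270
Rules with consequent 'average': {R1, R2} → strengths 0.1264, 0.6636
Aggregate via t-conorm [a + b − a·b]: 0.7061

0.706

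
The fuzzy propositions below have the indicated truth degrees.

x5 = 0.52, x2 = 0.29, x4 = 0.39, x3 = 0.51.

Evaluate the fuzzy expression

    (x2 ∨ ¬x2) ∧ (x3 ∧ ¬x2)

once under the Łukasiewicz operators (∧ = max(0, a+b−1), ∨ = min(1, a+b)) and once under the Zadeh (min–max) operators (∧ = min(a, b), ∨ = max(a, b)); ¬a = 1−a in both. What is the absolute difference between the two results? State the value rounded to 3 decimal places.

Under Łukasiewicz:
  ¬x2 = 1 − 0.29 = 0.71
  x2 ∨ ¬x2 = min(1, a+b) on (0.29, 0.71) = 1.00
  ¬x2 = 1 − 0.29 = 0.71
  x3 ∧ ¬x2 = max(0, a+b−1) on (0.51, 0.71) = 0.22
  (x2 ∨ ¬x2) ∧ (x3 ∧ ¬x2) = max(0, a+b−1) on (1.00, 0.22) = 0.22
  → value = 0.2200
Under Zadeh (min–max):
  ¬x2 = 1 − 0.29 = 0.71
  x2 ∨ ¬x2 = max(a, b) on (0.29, 0.71) = 0.71
  ¬x2 = 1 − 0.29 = 0.71
  x3 ∧ ¬x2 = min(a, b) on (0.51, 0.71) = 0.51
  (x2 ∨ ¬x2) ∧ (x3 ∧ ¬x2) = min(a, b) on (0.71, 0.51) = 0.51
  → value = 0.5100
|0.2200 − 0.5100| = 0.290

0.290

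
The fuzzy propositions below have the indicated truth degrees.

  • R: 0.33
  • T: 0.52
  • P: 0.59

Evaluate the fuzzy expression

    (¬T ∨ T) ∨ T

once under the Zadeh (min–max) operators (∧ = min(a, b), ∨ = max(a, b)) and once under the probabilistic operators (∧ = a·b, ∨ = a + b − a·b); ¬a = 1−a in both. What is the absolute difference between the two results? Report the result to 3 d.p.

0.360

Under Zadeh (min–max):
  ¬T = 1 − 0.52 = 0.48
  ¬T ∨ T = max(a, b) on (0.48, 0.52) = 0.52
  (¬T ∨ T) ∨ T = max(a, b) on (0.52, 0.52) = 0.52
  → value = 0.5200
Under probabilistic:
  ¬T = 1 − 0.5200 = 0.4800
  ¬T ∨ T = a + b − a·b on (0.4800, 0.5200) = 0.7504
  (¬T ∨ T) ∨ T = a + b − a·b on (0.7504, 0.5200) = 0.8802
  → value = 0.8802
|0.5200 − 0.8802| = 0.360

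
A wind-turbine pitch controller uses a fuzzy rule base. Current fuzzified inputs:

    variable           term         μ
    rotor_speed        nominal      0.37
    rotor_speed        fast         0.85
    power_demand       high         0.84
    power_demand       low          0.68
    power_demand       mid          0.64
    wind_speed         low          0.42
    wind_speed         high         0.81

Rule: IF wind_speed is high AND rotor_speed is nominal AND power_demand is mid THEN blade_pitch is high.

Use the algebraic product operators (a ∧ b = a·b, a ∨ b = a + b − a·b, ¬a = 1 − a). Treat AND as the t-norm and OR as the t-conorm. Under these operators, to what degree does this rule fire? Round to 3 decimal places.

firing strength: high=0.81, nominal=0.37, mid=0.64; AND[a·b] → w = 0.1918

0.192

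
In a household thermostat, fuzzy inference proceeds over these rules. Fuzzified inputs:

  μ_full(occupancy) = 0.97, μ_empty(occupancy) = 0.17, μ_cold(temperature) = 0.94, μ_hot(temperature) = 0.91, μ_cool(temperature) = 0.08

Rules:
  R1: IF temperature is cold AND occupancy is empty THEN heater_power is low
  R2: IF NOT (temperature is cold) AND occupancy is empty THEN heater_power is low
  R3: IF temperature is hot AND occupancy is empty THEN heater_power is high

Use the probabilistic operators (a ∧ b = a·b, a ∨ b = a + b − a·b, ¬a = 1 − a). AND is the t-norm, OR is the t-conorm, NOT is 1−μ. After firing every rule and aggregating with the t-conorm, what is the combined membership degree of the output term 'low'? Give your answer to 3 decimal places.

0.168

R1: cold=0.94, empty=0.17; AND[a·b] → w = 0.1598
R2: ¬cold=1−0.94=0.06, empty=0.17; AND[a·b] → w = 0.0102
R3: hot=0.91, empty=0.17; AND[a·b] → w = 0.1547
Rules with consequent 'low': {R1, R2} → strengths 0.1598, 0.0102
Aggregate via t-conorm [a + b − a·b]: 0.1684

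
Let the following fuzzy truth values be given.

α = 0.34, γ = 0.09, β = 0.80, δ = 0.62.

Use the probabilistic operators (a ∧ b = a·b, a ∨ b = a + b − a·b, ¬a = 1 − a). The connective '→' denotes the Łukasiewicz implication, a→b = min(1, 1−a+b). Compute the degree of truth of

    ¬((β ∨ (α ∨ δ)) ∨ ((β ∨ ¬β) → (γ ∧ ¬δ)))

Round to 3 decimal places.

α ∨ δ = a + b − a·b on (0.3400, 0.6200) = 0.7492
β ∨ (α ∨ δ) = a + b − a·b on (0.8000, 0.7492) = 0.9498
¬β = 1 − 0.8000 = 0.2000
β ∨ ¬β = a + b − a·b on (0.8000, 0.2000) = 0.8400
¬δ = 1 − 0.6200 = 0.3800
γ ∧ ¬δ = a·b on (0.0900, 0.3800) = 0.0342
(β ∨ ¬β) → (γ ∧ ¬δ)  [Łukasiewicz: min(1, 1−a+b)] with a=0.8400, b=0.0342 → 0.1942
(β ∨ (α ∨ δ)) ∨ ((β ∨ ¬β) → (γ ∧ ¬δ)) = a + b − a·b on (0.9498, 0.1942) = 0.9596
¬((β ∨ (α ∨ δ)) ∨ ((β ∨ ¬β) → (γ ∧ ¬δ))) = 1 − 0.9596 = 0.0404

0.040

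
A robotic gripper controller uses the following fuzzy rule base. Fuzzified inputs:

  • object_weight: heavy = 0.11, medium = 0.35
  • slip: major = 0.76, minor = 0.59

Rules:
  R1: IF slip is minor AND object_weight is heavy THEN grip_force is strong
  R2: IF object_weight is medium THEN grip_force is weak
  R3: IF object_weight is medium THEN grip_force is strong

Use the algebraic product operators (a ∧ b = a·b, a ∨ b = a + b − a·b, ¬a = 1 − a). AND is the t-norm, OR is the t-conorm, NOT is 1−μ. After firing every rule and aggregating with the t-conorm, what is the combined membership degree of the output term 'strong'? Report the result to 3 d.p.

R1: minor=0.59, heavy=0.11; AND[a·b] → w = 0.0649
R2: medium=0.35 → w = 0.3500
R3: medium=0.35 → w = 0.3500
Rules with consequent 'strong': {R1, R3} → strengths 0.0649, 0.3500
Aggregate via t-conorm [a + b − a·b]: 0.3922

0.392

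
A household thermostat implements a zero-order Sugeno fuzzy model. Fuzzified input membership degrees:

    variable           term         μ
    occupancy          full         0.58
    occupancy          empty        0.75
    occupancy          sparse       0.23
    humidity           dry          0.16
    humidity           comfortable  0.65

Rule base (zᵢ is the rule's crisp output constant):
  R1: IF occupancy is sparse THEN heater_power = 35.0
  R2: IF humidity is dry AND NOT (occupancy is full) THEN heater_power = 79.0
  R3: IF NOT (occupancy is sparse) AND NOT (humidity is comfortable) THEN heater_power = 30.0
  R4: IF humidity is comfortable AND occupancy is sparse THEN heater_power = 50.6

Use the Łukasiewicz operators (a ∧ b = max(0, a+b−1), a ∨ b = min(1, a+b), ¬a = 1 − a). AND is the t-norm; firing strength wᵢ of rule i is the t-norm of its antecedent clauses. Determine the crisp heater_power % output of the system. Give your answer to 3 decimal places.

R1 (z=35.0): sparse=0.23 → w = 0.23
R2 (z=79.0): dry=0.16, ¬full=1−0.58=0.42; AND[max(0, a+b−1)] → w = 0.00
R3 (z=30.0): ¬sparse=1−0.23=0.77, ¬comfortable=1−0.65=0.35; AND[max(0, a+b−1)] → w = 0.12
R4 (z=50.6): comfortable=0.65, sparse=0.23; AND[max(0, a+b−1)] → w = 0.00
Weighted average = (0.23·35.0 + 0.00·79.0 + 0.12·30.0 + 0.00·50.6) / (0.23 + 0.00 + 0.12 + 0.00)
  = 11.6500 / 0.3500 = 33.286

33.286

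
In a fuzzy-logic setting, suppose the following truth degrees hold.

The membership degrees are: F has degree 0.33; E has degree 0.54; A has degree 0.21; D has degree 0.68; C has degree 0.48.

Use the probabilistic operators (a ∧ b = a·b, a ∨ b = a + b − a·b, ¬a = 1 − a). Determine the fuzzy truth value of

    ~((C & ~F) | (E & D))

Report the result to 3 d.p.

0.429

~F = 1 − 0.3300 = 0.6700
C & ~F = a·b on (0.4800, 0.6700) = 0.3216
E & D = a·b on (0.5400, 0.6800) = 0.3672
(C & ~F) | (E & D) = a + b − a·b on (0.3216, 0.3672) = 0.5707
~((C & ~F) | (E & D)) = 1 − 0.5707 = 0.4293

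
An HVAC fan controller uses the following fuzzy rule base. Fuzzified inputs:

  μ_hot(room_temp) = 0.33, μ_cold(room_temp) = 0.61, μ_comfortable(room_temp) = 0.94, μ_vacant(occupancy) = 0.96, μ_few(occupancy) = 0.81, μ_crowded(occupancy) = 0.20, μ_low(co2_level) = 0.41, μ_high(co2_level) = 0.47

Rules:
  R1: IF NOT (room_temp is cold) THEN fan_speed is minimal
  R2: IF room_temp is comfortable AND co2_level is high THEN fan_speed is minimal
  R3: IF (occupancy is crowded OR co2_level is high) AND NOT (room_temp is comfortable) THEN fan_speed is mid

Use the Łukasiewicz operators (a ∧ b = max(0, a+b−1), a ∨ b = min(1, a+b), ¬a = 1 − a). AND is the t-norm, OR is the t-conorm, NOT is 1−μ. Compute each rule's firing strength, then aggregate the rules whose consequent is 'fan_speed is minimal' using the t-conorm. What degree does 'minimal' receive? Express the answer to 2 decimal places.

R1: ¬cold=1−0.61=0.39 → w = 0.39
R2: comfortable=0.94, high=0.47; AND[max(0, a+b−1)] → w = 0.41
R3: (crowded=0.20 OR high=0.47) = 0.67; AND[max(0, a+b−1)] with ¬comfortable=1−0.94=0.06 → w = 0.00
Rules with consequent 'minimal': {R1, R2} → strengths 0.39, 0.41
Aggregate via t-conorm [min(1, a+b)]: 0.80

0.80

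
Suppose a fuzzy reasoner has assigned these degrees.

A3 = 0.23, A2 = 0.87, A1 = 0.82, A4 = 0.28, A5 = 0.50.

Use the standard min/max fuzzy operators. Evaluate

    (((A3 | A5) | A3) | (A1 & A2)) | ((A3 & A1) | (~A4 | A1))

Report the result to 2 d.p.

A3 | A5 = max(a, b) on (0.23, 0.50) = 0.50
(A3 | A5) | A3 = max(a, b) on (0.50, 0.23) = 0.50
A1 & A2 = min(a, b) on (0.82, 0.87) = 0.82
((A3 | A5) | A3) | (A1 & A2) = max(a, b) on (0.50, 0.82) = 0.82
A3 & A1 = min(a, b) on (0.23, 0.82) = 0.23
~A4 = 1 − 0.28 = 0.72
~A4 | A1 = max(a, b) on (0.72, 0.82) = 0.82
(A3 & A1) | (~A4 | A1) = max(a, b) on (0.23, 0.82) = 0.82
(((A3 | A5) | A3) | (A1 & A2)) | ((A3 & A1) | (~A4 | A1)) = max(a, b) on (0.82, 0.82) = 0.82

0.82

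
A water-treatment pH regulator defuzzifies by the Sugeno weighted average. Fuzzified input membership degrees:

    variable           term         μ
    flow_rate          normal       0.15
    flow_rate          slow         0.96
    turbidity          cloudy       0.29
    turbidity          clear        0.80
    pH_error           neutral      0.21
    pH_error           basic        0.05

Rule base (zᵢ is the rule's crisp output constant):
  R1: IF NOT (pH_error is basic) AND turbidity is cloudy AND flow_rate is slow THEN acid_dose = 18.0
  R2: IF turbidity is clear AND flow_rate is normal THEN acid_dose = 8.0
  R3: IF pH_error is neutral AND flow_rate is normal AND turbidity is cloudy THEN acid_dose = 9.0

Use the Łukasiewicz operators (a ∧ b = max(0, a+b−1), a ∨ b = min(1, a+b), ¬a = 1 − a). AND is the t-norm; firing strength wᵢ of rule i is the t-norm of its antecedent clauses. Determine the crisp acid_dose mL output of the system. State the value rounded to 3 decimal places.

18.000

R1 (z=18.0): ¬basic=1−0.05=0.95, cloudy=0.29, slow=0.96; AND[max(0, a+b−1)] → w = 0.20
R2 (z=8.0): clear=0.80, normal=0.15; AND[max(0, a+b−1)] → w = 0.00
R3 (z=9.0): neutral=0.21, normal=0.15, cloudy=0.29; AND[max(0, a+b−1)] → w = 0.00
Weighted average = (0.20·18.0 + 0.00·8.0 + 0.00·9.0) / (0.20 + 0.00 + 0.00)
  = 3.6000 / 0.2000 = 18.000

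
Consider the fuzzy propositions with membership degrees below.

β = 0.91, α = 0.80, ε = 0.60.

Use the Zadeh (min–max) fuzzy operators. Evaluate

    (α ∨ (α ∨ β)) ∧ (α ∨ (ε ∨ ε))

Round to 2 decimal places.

0.80

α ∨ β = max(a, b) on (0.80, 0.91) = 0.91
α ∨ (α ∨ β) = max(a, b) on (0.80, 0.91) = 0.91
ε ∨ ε = max(a, b) on (0.60, 0.60) = 0.60
α ∨ (ε ∨ ε) = max(a, b) on (0.80, 0.60) = 0.80
(α ∨ (α ∨ β)) ∧ (α ∨ (ε ∨ ε)) = min(a, b) on (0.91, 0.80) = 0.80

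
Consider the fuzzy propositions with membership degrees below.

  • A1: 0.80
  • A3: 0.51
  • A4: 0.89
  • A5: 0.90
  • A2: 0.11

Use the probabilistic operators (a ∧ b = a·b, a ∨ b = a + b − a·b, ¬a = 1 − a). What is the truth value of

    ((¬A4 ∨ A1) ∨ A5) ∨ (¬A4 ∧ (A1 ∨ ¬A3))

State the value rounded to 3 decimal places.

¬A4 = 1 − 0.8900 = 0.1100
¬A4 ∨ A1 = a + b − a·b on (0.1100, 0.8000) = 0.8220
(¬A4 ∨ A1) ∨ A5 = a + b − a·b on (0.8220, 0.9000) = 0.9822
¬A4 = 1 − 0.8900 = 0.1100
¬A3 = 1 − 0.5100 = 0.4900
A1 ∨ ¬A3 = a + b − a·b on (0.8000, 0.4900) = 0.8980
¬A4 ∧ (A1 ∨ ¬A3) = a·b on (0.1100, 0.8980) = 0.0988
((¬A4 ∨ A1) ∨ A5) ∨ (¬A4 ∧ (A1 ∨ ¬A3)) = a + b − a·b on (0.9822, 0.0988) = 0.9840

0.984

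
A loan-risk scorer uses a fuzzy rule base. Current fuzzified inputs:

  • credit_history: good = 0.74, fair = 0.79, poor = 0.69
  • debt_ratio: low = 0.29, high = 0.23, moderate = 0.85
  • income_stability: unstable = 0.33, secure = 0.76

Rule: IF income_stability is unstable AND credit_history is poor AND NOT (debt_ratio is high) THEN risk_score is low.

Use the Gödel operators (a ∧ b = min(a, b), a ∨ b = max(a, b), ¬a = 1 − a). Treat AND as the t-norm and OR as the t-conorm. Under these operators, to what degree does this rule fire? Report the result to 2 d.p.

firing strength: unstable=0.33, poor=0.69, ¬high=1−0.23=0.77; AND[min(a, b)] → w = 0.33

0.33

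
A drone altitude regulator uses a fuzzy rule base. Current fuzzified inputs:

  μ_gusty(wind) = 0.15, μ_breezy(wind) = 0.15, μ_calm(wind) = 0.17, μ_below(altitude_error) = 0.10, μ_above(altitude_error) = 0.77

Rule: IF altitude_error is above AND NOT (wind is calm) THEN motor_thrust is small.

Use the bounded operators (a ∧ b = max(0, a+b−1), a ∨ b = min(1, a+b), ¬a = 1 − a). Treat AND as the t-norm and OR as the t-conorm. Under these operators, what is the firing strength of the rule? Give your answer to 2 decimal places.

firing strength: above=0.77, ¬calm=1−0.17=0.83; AND[max(0, a+b−1)] → w = 0.60

0.60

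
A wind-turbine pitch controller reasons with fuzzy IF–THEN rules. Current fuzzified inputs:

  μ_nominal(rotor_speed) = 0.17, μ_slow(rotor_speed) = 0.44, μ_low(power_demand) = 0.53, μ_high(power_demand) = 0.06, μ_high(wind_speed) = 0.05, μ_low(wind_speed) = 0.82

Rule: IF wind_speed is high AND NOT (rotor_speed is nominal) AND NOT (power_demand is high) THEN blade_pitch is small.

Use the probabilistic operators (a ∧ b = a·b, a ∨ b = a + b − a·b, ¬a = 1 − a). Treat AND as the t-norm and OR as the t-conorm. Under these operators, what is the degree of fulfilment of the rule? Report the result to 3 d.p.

firing strength: high=0.05, ¬nominal=1−0.17=0.83, ¬high=1−0.06=0.94; AND[a·b] → w = 0.0390

0.039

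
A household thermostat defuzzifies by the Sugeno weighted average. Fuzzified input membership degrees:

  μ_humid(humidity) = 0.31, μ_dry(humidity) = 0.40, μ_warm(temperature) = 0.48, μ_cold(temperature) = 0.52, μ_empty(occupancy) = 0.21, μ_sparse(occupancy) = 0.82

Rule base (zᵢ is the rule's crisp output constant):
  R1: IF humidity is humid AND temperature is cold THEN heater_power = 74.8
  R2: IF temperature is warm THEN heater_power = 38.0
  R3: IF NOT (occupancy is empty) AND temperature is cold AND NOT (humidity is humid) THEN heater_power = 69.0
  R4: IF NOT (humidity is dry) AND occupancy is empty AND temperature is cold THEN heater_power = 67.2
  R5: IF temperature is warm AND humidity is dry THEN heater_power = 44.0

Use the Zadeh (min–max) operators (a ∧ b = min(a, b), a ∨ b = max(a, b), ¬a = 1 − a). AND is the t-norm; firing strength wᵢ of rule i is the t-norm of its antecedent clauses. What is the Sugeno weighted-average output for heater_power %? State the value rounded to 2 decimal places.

R1 (z=74.8): humid=0.31, cold=0.52; AND[min(a, b)] → w = 0.31
R2 (z=38.0): warm=0.48 → w = 0.48
R3 (z=69.0): ¬empty=1−0.21=0.79, cold=0.52, ¬humid=1−0.31=0.69; AND[min(a, b)] → w = 0.52
R4 (z=67.2): ¬dry=1−0.40=0.60, empty=0.21, cold=0.52; AND[min(a, b)] → w = 0.21
R5 (z=44.0): warm=0.48, dry=0.40; AND[min(a, b)] → w = 0.40
Weighted average = (0.31·74.8 + 0.48·38.0 + 0.52·69.0 + 0.21·67.2 + 0.40·44.0) / (0.31 + 0.48 + 0.52 + 0.21 + 0.40)
  = 109.0200 / 1.9200 = 56.78

56.78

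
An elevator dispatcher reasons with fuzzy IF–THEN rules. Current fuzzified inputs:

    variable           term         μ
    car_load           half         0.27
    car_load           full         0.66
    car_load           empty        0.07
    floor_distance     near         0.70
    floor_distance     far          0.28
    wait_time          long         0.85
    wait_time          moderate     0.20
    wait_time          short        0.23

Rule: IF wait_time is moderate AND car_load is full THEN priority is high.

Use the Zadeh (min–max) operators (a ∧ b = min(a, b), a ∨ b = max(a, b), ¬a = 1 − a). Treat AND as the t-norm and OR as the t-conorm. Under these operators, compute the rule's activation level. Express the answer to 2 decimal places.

firing strength: moderate=0.20, full=0.66; AND[min(a, b)] → w = 0.20

0.20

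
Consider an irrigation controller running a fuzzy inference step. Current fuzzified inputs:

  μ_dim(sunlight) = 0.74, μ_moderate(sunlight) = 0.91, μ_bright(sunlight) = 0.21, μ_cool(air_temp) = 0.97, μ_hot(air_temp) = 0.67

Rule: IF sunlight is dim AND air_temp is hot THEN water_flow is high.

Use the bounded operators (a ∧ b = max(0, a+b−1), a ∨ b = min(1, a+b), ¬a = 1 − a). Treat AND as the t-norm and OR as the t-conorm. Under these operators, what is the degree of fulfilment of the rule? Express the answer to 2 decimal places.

firing strength: dim=0.74, hot=0.67; AND[max(0, a+b−1)] → w = 0.41

0.41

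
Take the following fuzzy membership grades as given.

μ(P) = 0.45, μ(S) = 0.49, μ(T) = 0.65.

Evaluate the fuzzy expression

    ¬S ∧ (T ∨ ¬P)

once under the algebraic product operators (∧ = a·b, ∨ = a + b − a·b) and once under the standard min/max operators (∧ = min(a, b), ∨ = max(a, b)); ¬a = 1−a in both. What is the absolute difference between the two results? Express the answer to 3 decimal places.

0.080

Under algebraic product:
  ¬S = 1 − 0.4900 = 0.5100
  ¬P = 1 − 0.4500 = 0.5500
  T ∨ ¬P = a + b − a·b on (0.6500, 0.5500) = 0.8425
  ¬S ∧ (T ∨ ¬P) = a·b on (0.5100, 0.8425) = 0.4297
  → value = 0.4297
Under standard min/max:
  ¬S = 1 − 0.49 = 0.51
  ¬P = 1 − 0.45 = 0.55
  T ∨ ¬P = max(a, b) on (0.65, 0.55) = 0.65
  ¬S ∧ (T ∨ ¬P) = min(a, b) on (0.51, 0.65) = 0.51
  → value = 0.5100
|0.4297 − 0.5100| = 0.080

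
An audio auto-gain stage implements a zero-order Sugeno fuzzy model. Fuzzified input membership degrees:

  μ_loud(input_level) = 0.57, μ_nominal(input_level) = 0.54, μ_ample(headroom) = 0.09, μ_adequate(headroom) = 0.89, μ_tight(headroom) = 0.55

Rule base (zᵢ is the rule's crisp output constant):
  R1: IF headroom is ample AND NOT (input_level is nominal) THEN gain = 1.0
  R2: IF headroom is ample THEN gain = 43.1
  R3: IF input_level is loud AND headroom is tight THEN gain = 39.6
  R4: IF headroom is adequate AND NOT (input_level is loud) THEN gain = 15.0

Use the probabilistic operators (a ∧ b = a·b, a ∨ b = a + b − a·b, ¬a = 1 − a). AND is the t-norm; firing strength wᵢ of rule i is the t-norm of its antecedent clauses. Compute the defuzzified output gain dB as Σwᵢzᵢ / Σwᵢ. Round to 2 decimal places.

R1 (z=1.0): ample=0.09, ¬nominal=1−0.54=0.46; AND[a·b] → w = 0.0414
R2 (z=43.1): ample=0.09 → w = 0.0900
R3 (z=39.6): loud=0.57, tight=0.55; AND[a·b] → w = 0.3135
R4 (z=15.0): adequate=0.89, ¬loud=1−0.57=0.43; AND[a·b] → w = 0.3827
Weighted average = (0.0414·1.0 + 0.0900·43.1 + 0.3135·39.6 + 0.3827·15.0) / (0.0414 + 0.0900 + 0.3135 + 0.3827)
  = 22.0755 / 0.8276 = 26.67

26.67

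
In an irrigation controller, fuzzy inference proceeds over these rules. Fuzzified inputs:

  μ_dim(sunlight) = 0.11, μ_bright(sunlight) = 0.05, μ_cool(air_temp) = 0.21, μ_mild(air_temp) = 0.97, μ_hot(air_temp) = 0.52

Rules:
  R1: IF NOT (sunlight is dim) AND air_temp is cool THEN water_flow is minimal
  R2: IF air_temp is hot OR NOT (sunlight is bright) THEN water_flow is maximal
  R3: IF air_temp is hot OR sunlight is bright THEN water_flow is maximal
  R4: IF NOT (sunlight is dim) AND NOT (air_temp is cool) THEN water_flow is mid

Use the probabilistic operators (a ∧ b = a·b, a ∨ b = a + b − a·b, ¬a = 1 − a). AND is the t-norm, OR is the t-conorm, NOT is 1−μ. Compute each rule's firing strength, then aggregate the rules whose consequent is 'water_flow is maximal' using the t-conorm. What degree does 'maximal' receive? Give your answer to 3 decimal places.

R1: ¬dim=1−0.11=0.89, cool=0.21; AND[a·b] → w = 0.1869
R2: hot=0.52, ¬bright=1−0.05=0.95; OR[a + b − a·b] → w = 0.9760
R3: hot=0.52, bright=0.05; OR[a + b − a·b] → w = 0.5440
R4: ¬dim=1−0.11=0.89, ¬cool=1−0.21=0.79; AND[a·b] → w = 0.7031
Rules with consequent 'maximal': {R2, R3} → strengths 0.9760, 0.5440
Aggregate via t-conorm [a + b − a·b]: 0.9891

0.989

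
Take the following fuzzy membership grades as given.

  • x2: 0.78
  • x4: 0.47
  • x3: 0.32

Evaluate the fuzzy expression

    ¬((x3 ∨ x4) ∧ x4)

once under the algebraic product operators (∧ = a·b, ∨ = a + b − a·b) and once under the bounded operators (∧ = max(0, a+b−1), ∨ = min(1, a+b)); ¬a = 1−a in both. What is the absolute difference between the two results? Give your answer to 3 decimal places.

0.041

Under algebraic product:
  x3 ∨ x4 = a + b − a·b on (0.3200, 0.4700) = 0.6396
  (x3 ∨ x4) ∧ x4 = a·b on (0.6396, 0.4700) = 0.3006
  ¬((x3 ∨ x4) ∧ x4) = 1 − 0.3006 = 0.6994
  → value = 0.6994
Under bounded:
  x3 ∨ x4 = min(1, a+b) on (0.32, 0.47) = 0.79
  (x3 ∨ x4) ∧ x4 = max(0, a+b−1) on (0.79, 0.47) = 0.26
  ¬((x3 ∨ x4) ∧ x4) = 1 − 0.26 = 0.74
  → value = 0.7400
|0.6994 − 0.7400| = 0.041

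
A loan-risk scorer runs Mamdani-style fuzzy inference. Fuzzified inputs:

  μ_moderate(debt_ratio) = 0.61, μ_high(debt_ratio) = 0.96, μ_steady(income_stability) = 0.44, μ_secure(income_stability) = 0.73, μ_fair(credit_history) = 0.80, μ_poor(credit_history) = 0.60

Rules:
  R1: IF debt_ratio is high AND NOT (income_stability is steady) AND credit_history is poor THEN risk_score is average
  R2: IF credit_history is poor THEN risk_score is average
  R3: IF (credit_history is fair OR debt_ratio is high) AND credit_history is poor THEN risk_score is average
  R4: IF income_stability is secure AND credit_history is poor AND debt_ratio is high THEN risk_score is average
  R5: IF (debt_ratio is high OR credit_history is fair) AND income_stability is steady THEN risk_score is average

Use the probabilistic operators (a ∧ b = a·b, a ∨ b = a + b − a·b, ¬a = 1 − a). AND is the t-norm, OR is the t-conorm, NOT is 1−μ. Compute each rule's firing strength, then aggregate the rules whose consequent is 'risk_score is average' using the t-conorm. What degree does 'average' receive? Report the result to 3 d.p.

0.964

R1: high=0.96, ¬steady=1−0.44=0.56, poor=0.60; AND[a·b] → w = 0.3226
R2: poor=0.60 → w = 0.6000
R3: (fair=0.80 OR high=0.96) = 0.9920; AND[a·b] with poor=0.60 → w = 0.5952
R4: secure=0.73, poor=0.60, high=0.96; AND[a·b] → w = 0.4205
R5: (high=0.96 OR fair=0.80) = 0.9920; AND[a·b] with steady=0.44 → w = 0.4365
Rules with consequent 'average': {R1, R2, R3, R4, R5} → strengths 0.3226, 0.6000, 0.5952, 0.4205, 0.4365
Aggregate via t-conorm [a + b − a·b]: 0.9642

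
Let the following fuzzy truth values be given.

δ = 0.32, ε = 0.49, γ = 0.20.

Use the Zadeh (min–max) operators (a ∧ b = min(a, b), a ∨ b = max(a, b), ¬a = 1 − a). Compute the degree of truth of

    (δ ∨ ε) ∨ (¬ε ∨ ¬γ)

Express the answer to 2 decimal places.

δ ∨ ε = max(a, b) on (0.32, 0.49) = 0.49
¬ε = 1 − 0.49 = 0.51
¬γ = 1 − 0.20 = 0.80
¬ε ∨ ¬γ = max(a, b) on (0.51, 0.80) = 0.80
(δ ∨ ε) ∨ (¬ε ∨ ¬γ) = max(a, b) on (0.49, 0.80) = 0.80

0.80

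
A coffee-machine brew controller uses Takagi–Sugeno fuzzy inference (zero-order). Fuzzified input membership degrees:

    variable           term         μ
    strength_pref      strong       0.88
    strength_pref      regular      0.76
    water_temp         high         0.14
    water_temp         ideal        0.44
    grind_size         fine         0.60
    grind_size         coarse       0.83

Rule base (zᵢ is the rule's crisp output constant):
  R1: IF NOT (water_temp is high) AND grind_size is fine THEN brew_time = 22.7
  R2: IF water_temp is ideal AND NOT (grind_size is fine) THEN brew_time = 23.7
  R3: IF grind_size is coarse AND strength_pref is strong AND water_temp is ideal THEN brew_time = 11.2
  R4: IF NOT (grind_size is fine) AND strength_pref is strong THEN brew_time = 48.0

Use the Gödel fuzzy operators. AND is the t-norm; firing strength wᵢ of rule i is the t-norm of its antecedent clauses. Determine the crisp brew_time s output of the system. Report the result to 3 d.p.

R1 (z=22.7): ¬high=1−0.14=0.86, fine=0.60; AND[min(a, b)] → w = 0.60
R2 (z=23.7): ideal=0.44, ¬fine=1−0.60=0.40; AND[min(a, b)] → w = 0.40
R3 (z=11.2): coarse=0.83, strong=0.88, ideal=0.44; AND[min(a, b)] → w = 0.44
R4 (z=48.0): ¬fine=1−0.60=0.40, strong=0.88; AND[min(a, b)] → w = 0.40
Weighted average = (0.60·22.7 + 0.40·23.7 + 0.44·11.2 + 0.40·48.0) / (0.60 + 0.40 + 0.44 + 0.40)
  = 47.2280 / 1.8400 = 25.667

25.667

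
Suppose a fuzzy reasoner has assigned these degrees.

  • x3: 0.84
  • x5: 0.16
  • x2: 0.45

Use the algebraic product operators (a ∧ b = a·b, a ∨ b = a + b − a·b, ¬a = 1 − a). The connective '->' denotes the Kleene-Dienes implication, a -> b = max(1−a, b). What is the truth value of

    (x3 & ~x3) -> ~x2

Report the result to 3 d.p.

~x3 = 1 − 0.8400 = 0.1600
x3 & ~x3 = a·b on (0.8400, 0.1600) = 0.1344
~x2 = 1 − 0.4500 = 0.5500
(x3 & ~x3) -> ~x2  [Kleene-Dienes: max(1−a, b)] with a=0.1344, b=0.5500 → 0.8656

0.866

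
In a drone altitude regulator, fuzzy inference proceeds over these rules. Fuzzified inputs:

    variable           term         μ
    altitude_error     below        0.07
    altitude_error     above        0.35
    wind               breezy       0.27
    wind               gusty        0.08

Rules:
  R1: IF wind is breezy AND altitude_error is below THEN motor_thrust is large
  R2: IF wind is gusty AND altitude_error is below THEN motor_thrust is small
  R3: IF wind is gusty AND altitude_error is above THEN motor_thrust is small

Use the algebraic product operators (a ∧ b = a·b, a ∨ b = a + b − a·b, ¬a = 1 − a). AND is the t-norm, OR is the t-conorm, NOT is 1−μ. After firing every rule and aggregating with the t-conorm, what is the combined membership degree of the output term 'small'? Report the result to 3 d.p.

0.033

R1: breezy=0.27, below=0.07; AND[a·b] → w = 0.0189
R2: gusty=0.08, below=0.07; AND[a·b] → w = 0.0056
R3: gusty=0.08, above=0.35; AND[a·b] → w = 0.0280
Rules with consequent 'small': {R2, R3} → strengths 0.0056, 0.0280
Aggregate via t-conorm [a + b − a·b]: 0.0334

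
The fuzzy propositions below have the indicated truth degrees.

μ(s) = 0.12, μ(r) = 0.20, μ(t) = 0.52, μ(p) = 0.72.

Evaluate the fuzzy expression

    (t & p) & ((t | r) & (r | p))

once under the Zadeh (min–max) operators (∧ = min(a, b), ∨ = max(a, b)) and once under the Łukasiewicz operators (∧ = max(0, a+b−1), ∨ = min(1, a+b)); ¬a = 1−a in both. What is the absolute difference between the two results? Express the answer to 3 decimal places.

Under Zadeh (min–max):
  t & p = min(a, b) on (0.52, 0.72) = 0.52
  t | r = max(a, b) on (0.52, 0.20) = 0.52
  r | p = max(a, b) on (0.20, 0.72) = 0.72
  (t | r) & (r | p) = min(a, b) on (0.52, 0.72) = 0.52
  (t & p) & ((t | r) & (r | p)) = min(a, b) on (0.52, 0.52) = 0.52
  → value = 0.5200
Under Łukasiewicz:
  t & p = max(0, a+b−1) on (0.52, 0.72) = 0.24
  t | r = min(1, a+b) on (0.52, 0.20) = 0.72
  r | p = min(1, a+b) on (0.20, 0.72) = 0.92
  (t | r) & (r | p) = max(0, a+b−1) on (0.72, 0.92) = 0.64
  (t & p) & ((t | r) & (r | p)) = max(0, a+b−1) on (0.24, 0.64) = 0.00
  → value = 0.0000
|0.5200 − 0.0000| = 0.520

0.520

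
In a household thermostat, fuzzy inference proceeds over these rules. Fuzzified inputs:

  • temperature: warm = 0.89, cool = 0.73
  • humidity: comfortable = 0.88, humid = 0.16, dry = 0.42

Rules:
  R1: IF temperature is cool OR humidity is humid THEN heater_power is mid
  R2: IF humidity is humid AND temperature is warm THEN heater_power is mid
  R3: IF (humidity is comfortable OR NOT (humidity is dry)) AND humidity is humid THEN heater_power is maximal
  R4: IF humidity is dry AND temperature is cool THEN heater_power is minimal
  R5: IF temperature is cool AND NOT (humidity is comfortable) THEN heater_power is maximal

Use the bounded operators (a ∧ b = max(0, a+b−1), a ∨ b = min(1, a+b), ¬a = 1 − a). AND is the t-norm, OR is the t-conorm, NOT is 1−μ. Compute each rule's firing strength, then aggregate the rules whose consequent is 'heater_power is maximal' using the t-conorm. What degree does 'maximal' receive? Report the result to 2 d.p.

R1: cool=0.73, humid=0.16; OR[min(1, a+b)] → w = 0.89
R2: humid=0.16, warm=0.89; AND[max(0, a+b−1)] → w = 0.05
R3: (comfortable=0.88 OR ¬dry=1−0.42=0.58) = 1.00; AND[max(0, a+b−1)] with humid=0.16 → w = 0.16
R4: dry=0.42, cool=0.73; AND[max(0, a+b−1)] → w = 0.15
R5: cool=0.73, ¬comfortable=1−0.88=0.12; AND[max(0, a+b−1)] → w = 0.00
Rules with consequent 'maximal': {R3, R5} → strengths 0.16, 0.00
Aggregate via t-conorm [min(1, a+b)]: 0.16

0.16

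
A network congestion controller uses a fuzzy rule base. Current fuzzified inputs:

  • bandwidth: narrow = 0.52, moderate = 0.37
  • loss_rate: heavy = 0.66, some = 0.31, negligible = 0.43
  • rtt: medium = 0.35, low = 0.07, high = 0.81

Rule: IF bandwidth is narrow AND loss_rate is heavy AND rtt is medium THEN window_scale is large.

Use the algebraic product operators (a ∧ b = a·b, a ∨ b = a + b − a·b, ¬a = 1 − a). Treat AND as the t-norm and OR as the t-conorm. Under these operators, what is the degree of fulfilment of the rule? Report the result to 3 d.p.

0.120

firing strength: narrow=0.52, heavy=0.66, medium=0.35; AND[a·b] → w = 0.1201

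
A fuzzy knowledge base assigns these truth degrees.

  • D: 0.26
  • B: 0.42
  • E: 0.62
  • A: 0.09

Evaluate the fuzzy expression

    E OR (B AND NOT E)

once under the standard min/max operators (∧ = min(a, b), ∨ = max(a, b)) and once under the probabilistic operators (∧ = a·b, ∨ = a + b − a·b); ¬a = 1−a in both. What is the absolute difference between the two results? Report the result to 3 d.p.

0.061

Under standard min/max:
  NOT E = 1 − 0.62 = 0.38
  B AND NOT E = min(a, b) on (0.42, 0.38) = 0.38
  E OR (B AND NOT E) = max(a, b) on (0.62, 0.38) = 0.62
  → value = 0.6200
Under probabilistic:
  NOT E = 1 − 0.6200 = 0.3800
  B AND NOT E = a·b on (0.4200, 0.3800) = 0.1596
  E OR (B AND NOT E) = a + b − a·b on (0.6200, 0.1596) = 0.6806
  → value = 0.6806
|0.6200 − 0.6806| = 0.061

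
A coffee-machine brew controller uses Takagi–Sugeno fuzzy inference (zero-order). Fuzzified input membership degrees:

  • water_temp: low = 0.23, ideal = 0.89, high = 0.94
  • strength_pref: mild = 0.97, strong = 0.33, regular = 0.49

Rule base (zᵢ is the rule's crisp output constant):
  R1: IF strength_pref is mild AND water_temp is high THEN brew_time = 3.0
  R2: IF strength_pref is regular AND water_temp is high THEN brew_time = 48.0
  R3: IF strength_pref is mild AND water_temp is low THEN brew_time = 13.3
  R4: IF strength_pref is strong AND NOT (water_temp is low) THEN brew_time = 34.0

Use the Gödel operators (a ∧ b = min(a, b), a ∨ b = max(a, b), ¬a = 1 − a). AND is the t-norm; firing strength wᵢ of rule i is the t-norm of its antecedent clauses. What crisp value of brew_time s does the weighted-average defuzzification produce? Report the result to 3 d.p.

20.412

R1 (z=3.0): mild=0.97, high=0.94; AND[min(a, b)] → w = 0.94
R2 (z=48.0): regular=0.49, high=0.94; AND[min(a, b)] → w = 0.49
R3 (z=13.3): mild=0.97, low=0.23; AND[min(a, b)] → w = 0.23
R4 (z=34.0): strong=0.33, ¬low=1−0.23=0.77; AND[min(a, b)] → w = 0.33
Weighted average = (0.94·3.0 + 0.49·48.0 + 0.23·13.3 + 0.33·34.0) / (0.94 + 0.49 + 0.23 + 0.33)
  = 40.6190 / 1.9900 = 20.412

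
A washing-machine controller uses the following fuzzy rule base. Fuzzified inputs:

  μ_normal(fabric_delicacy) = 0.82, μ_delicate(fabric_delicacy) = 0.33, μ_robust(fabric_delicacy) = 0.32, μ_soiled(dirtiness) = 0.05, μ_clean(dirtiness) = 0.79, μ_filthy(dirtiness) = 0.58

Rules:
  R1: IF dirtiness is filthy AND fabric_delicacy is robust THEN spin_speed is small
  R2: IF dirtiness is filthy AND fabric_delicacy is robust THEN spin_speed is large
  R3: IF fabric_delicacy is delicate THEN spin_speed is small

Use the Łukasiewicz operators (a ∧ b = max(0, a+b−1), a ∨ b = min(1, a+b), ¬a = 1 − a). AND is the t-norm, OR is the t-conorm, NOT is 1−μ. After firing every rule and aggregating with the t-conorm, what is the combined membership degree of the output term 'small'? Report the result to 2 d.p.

R1: filthy=0.58, robust=0.32; AND[max(0, a+b−1)] → w = 0.00
R2: filthy=0.58, robust=0.32; AND[max(0, a+b−1)] → w = 0.00
R3: delicate=0.33 → w = 0.33
Rules with consequent 'small': {R1, R3} → strengths 0.00, 0.33
Aggregate via t-conorm [min(1, a+b)]: 0.33

0.33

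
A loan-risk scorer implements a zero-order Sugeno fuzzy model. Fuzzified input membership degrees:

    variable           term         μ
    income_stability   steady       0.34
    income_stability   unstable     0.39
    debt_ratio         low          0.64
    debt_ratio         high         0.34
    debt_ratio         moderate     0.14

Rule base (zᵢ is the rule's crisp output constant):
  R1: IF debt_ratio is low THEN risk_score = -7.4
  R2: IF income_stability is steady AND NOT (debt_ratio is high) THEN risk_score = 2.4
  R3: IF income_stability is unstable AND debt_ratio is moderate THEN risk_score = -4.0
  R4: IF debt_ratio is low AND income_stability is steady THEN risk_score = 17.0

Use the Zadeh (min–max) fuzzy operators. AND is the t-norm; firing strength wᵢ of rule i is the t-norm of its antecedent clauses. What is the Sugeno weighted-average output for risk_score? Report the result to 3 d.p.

R1 (z=-7.4): low=0.64 → w = 0.64
R2 (z=2.4): steady=0.34, ¬high=1−0.34=0.66; AND[min(a, b)] → w = 0.34
R3 (z=-4.0): unstable=0.39, moderate=0.14; AND[min(a, b)] → w = 0.14
R4 (z=17.0): low=0.64, steady=0.34; AND[min(a, b)] → w = 0.34
Weighted average = (0.64·-7.4 + 0.34·2.4 + 0.14·-4.0 + 0.34·17.0) / (0.64 + 0.34 + 0.14 + 0.34)
  = 1.3000 / 1.4600 = 0.890

0.890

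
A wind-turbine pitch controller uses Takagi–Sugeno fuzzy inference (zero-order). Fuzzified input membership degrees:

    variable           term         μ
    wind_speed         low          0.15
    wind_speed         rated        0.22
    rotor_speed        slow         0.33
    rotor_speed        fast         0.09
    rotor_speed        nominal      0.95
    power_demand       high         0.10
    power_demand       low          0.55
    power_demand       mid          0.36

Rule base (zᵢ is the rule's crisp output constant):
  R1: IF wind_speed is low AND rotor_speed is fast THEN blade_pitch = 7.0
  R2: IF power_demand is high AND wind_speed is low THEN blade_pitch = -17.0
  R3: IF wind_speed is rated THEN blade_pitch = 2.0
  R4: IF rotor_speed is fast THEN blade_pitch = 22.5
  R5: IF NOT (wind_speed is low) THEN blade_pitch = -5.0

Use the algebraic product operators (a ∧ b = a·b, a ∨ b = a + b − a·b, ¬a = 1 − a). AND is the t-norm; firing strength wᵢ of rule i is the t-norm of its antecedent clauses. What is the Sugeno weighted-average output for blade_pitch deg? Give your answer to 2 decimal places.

R1 (z=7.0): low=0.15, fast=0.09; AND[a·b] → w = 0.0135
R2 (z=-17.0): high=0.10, low=0.15; AND[a·b] → w = 0.0150
R3 (z=2.0): rated=0.22 → w = 0.2200
R4 (z=22.5): fast=0.09 → w = 0.0900
R5 (z=-5.0): ¬low=1−0.15=0.85 → w = 0.8500
Weighted average = (0.0135·7.0 + 0.0150·-17.0 + 0.2200·2.0 + 0.0900·22.5 + 0.8500·-5.0) / (0.0135 + 0.0150 + 0.2200 + 0.0900 + 0.8500)
  = -1.9455 / 1.1885 = -1.64

-1.64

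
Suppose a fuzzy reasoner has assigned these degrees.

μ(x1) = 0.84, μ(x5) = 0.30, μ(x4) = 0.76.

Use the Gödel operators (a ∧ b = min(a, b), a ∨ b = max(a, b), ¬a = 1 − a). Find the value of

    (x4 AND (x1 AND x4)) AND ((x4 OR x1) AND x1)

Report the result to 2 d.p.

0.76

x1 AND x4 = min(a, b) on (0.84, 0.76) = 0.76
x4 AND (x1 AND x4) = min(a, b) on (0.76, 0.76) = 0.76
x4 OR x1 = max(a, b) on (0.76, 0.84) = 0.84
(x4 OR x1) AND x1 = min(a, b) on (0.84, 0.84) = 0.84
(x4 AND (x1 AND x4)) AND ((x4 OR x1) AND x1) = min(a, b) on (0.76, 0.84) = 0.76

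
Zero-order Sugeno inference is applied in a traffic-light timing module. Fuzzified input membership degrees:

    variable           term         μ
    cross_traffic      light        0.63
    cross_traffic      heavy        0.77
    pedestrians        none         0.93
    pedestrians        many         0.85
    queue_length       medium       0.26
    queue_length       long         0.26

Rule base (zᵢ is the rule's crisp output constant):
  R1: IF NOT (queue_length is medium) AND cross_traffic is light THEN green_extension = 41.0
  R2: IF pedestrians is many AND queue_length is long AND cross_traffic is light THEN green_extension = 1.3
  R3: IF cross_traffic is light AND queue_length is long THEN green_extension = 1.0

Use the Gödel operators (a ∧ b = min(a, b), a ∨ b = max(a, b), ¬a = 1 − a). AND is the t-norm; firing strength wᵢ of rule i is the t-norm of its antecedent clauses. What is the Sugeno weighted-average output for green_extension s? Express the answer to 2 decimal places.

R1 (z=41.0): ¬medium=1−0.26=0.74, light=0.63; AND[min(a, b)] → w = 0.63
R2 (z=1.3): many=0.85, long=0.26, light=0.63; AND[min(a, b)] → w = 0.26
R3 (z=1.0): light=0.63, long=0.26; AND[min(a, b)] → w = 0.26
Weighted average = (0.63·41.0 + 0.26·1.3 + 0.26·1.0) / (0.63 + 0.26 + 0.26)
  = 26.4280 / 1.1500 = 22.98

22.98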